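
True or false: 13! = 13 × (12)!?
True

By definition n! = n × (n-1)!, so 13! = 13 × 12!.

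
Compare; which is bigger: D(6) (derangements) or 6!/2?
D(6) = (6-1)·[D(5) + D(4)] = 5·[44 + 9] = 265; 6!/2 = 720/2 = 360.

Answer: 6!/2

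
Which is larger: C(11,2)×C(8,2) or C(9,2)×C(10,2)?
C(9,2)×C(10,2)

Reasoning: C(11,2)×C(8,2)=1,540, C(9,2)×C(10,2)=1,620.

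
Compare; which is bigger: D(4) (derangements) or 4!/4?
D(4) = (4-1)·[D(3) + D(2)] = 3·[2 + 1] = 9; 4!/4 = 24/4 = 6.
Final answer: D(4)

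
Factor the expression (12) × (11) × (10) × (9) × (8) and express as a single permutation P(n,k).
Product of 5 consecutive descending integers starting at 12: P(12,5) = 12!/7! = 95,040.

Answer: P(12,5) = 12!/(7)!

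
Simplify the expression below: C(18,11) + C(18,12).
By Pascal's identity: C(19,12) = 50,388.
Final answer: 50,388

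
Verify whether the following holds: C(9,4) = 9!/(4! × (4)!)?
False

Explanation: The correct denominator is 4!×5!, giving C(9,4) = 126; the stated RHS is 9!/(4!×4!) = 630 ≠ 126, so the statement does not hold.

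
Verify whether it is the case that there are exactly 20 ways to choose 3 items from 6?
C(6,3) = 20.

Answer: True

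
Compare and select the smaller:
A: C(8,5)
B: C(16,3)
A

Explanation: A=C(8,5)=56, B=C(16,3)=560.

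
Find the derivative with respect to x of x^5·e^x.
(5x^4 + x^5)e^x
Product rule: d/dx[x^5]·e^x + x^5·d/dx[e^x] = 5x^{4}e^x + x^5e^x.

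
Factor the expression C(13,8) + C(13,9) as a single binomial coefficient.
C(14,9)
By Pascal's identity: C(13,8) + C(13,9) = C(14,9) = 2,002.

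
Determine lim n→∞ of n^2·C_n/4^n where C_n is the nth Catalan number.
∞

Reasoning: C_n ~ 4^n/(n^(3/2)√π), so n^2·C_n/4^n ~ n^(2 − 3/2)/√π → ∞.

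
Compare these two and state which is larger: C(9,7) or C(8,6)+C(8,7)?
Equal

Solution: By Pascal's identity: C(9,7) = C(8,6)+C(8,7) = 36. Equal.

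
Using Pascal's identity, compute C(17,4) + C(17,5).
C(17,4) + C(17,5) = C(18,5) = 8,568.

Answer: 8,568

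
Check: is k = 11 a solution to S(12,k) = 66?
Yes

S(12,11) = 11·S(11,11) + S(11,10) = 11·1 + 55 = 66, which equals 66.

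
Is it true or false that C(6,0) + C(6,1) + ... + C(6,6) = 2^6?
True

Explanation: Binomial theorem with x = y = 1: Σ C(6,i) = (1+1)^6 = 2^6 = 64. The statement holds.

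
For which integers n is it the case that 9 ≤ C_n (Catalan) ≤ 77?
C_3=5; C_4=14; C_5=42; C_6=132. So valid n = 4, 5.
Final answer: 4, 5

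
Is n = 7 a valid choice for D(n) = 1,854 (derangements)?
Yes

Explanation: D(7) = (7-1)·[D(6) + D(5)] = 6·[265 + 44] = 1,854, which equals 1,854.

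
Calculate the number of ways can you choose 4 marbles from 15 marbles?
C(15,4) = 15! / (4! × (15-4)!)
         = 15! / (4! × 11!)
         = 1,365
Final answer: 1,365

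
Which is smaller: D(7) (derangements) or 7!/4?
7!/4

Explanation: D(7) = (7-1)·[D(6) + D(5)] = 6·[265 + 44] = 1,854; 7!/4 = 5,040/4 = 1,260.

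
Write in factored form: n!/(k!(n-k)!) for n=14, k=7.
This is the binomial coefficient C(14,7) = 3,432.

Answer: C(14,7) = 3,432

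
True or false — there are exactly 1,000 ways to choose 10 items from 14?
False

C(14,10) = 1,001 ≠ 1000.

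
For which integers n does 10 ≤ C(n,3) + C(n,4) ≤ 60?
5, 6

Working:
C(4,3)+C(4,4)=5; C(5,3)+C(5,4)=15; C(6,3)+C(6,4)=35; C(7,3)+C(7,4)=70. So valid n = 5, 6.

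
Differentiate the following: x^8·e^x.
(8x^7 + x^8)e^x

Explanation: Product rule: d/dx[x^8]·e^x + x^8·d/dx[e^x] = 8x^{7}e^x + x^8e^x.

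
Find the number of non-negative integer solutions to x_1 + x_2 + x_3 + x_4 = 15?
816

C(15+4-1, 4-1) = 816.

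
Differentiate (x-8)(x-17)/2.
d/dx[(x-8)(x-17)] = (x-17) + (x-8) = 2x - 25. Dividing by 2 gives (2x - 25)/2.
Final answer: (2x - 25)/2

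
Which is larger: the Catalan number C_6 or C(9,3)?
C_6

C_6 = C(12,6)/(6+1) = 924/7 = 132; C(9,3) = 84.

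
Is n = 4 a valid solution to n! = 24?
4! = 4·3! = 4·6 = 24, which equals 24.
Final answer: Yes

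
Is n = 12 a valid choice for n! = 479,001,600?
Yes

Solution: 12! = 12·11! = 12·39,916,800 = 479,001,600, which equals 479,001,600.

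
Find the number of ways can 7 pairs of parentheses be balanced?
429

Reasoning: Using the Catalan number formula: C_n = C(2n, n) / (n+1)
C_7 = C(14, 7) / (7+1)
     = 3432 / 8
     = 429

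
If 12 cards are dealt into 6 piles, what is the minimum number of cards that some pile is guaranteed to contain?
2

Reasoning: Pigeonhole: ⌈12/6⌉ = 2.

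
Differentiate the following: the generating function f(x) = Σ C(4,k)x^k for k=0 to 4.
Σ k·C(4,k)x^(k-1) for k=1 to 4

Reasoning: Term-by-term differentiation gives Σ k·C(4,k)x^{k-1} for k=1 to 4.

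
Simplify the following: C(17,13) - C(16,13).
1,820

C(17,13) - C(16,13) = C(16,12) = 1,820.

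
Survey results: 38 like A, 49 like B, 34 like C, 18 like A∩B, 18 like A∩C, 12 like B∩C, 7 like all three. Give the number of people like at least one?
80

Working:
|A∪B∪C| = 38+49+34-18-18-12+7 = 80.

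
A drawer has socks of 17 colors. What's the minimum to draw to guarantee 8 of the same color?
120

Worst case: 7 of each = 119. One more: 120.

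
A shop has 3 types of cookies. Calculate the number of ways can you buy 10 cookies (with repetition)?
66
Stars and bars: C(10+3-1, 10) = C(12, 10) = 66.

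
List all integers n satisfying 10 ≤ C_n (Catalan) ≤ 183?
4, 5, 6

Working:
C_3=5; C_4=14; C_5=42; C_6=132; C_7=429. So valid n = 4, 5, 6.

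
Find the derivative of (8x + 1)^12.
Chain rule: 12(8x+1)^{11} × 8 = 96(8x+1)^{11}.

Answer: 96(8x + 1)^11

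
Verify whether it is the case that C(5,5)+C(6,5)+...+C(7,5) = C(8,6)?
Hockey stick identity gives Σ = C(8,6) = 28; RHS C(8,6) = 28.
Final answer: True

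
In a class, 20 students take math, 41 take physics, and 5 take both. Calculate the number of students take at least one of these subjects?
56

Reasoning: |A∪B| = |A|+|B|-|A∩B| = 20+41-5 = 56.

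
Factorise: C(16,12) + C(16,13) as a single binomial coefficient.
C(17,13)

Explanation: By Pascal's identity: C(16,12) + C(16,13) = C(17,13) = 2,380.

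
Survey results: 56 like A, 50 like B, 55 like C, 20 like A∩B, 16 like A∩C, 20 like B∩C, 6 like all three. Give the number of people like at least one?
111

Reasoning: |A∪B∪C| = 56+50+55-20-16-20+6 = 111.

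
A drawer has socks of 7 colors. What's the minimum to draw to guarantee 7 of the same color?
43

Explanation: Worst case: 6 of each = 42. One more: 43.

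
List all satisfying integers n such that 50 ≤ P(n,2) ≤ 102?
8, 9, 10

Explanation: P(7,2)=42; P(8,2)=56; P(9,2)=72; P(10,2)=90; P(11,2)=110. So valid n = 8, 9, 10.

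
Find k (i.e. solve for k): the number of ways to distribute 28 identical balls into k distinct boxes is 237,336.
6

Stars and bars: the count is C(28+k−1, k−1), increasing in k. k=4: C(31,3) = 4,495, k=5: C(32,4) = 35,960, k=6: C(33,5) = 237,336 ✓. So k = 6.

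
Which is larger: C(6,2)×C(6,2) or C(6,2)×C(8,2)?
C(6,2)×C(8,2)

Explanation: C(6,2)×C(6,2)=225, C(6,2)×C(8,2)=420.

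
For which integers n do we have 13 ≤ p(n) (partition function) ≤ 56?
7, 8, 9, 10, 11

Working:
Tabulating p(n) via p(n) = p(n−1) + p(n−2) − p(n−5) − p(n−7) + …: p(6)=11; p(7)=15; p(8)=22; p(9)=30; p(10)=42; p(11)=56; p(12)=77. So valid n = 7, 8, 9, 10, 11.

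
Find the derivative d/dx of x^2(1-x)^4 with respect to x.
Product rule: 2x^{1}(1-x)^{4} + x^2·(-4)(1-x)^{3}.
Final answer: 2x^1(1-x)^4 - 4x^2(1-x)^3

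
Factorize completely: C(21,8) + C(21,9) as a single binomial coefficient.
C(22,9)
By Pascal's identity: C(21,8) + C(21,9) = C(22,9) = 497,420.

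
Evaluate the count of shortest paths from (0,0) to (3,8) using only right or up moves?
165

Working:
Choose 3 rights from 11 moves: C(11,3) = 165.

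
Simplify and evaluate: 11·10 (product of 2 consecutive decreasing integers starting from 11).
110

Working:
This is P(11,2) = 11!/(9)! = 110.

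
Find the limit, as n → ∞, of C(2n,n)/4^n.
0

Reasoning: C(2n,n) ~ 4^n/√(πn), so C(2n,n)/4^n ~ 1/√(πn) → 0.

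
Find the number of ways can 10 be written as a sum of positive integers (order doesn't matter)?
42

Pentagonal recurrence p(n) = p(n−1) + p(n−2) − p(n−5) − p(n−7) + …: p(10) = p(9) + p(8) − p(5) − p(3) = 30 + 22 − 7 − 3 = 42.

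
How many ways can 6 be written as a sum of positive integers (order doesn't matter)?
Pentagonal recurrence p(n) = p(n−1) + p(n−2) − p(n−5) − p(n−7) + …: p(6) = p(5) + p(4) − p(1) = 7 + 5 − 1 = 11.
Final answer: 11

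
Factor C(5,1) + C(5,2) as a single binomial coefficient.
C(6,2)

Reasoning: By Pascal's identity: C(5,1) + C(5,2) = C(6,2) = 15.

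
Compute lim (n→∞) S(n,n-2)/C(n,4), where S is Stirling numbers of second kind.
The leading term of S(n,n-2) as a polynomial in n is (3)!!·C(n,4), so the ratio → (3)!! = 3.

Answer: 3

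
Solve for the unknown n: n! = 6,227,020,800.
13

n! is strictly increasing. 11! = 39,916,800, 12! = 479,001,600, 13! = 6,227,020,800 ✓. So n = 13.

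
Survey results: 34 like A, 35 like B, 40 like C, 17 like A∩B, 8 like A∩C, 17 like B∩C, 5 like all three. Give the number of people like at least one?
|A∪B∪C| = 34+35+40-17-8-17+5 = 72.
Final answer: 72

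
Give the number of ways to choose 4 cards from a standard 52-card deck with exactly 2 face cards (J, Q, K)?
51,480

Solution: 12 face cards and 40 non-face cards: C(12,2) × C(40,2) = 66 × 780 = 51,480.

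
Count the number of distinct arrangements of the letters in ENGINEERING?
277,200

Word has 11 letters (E=3, N=3, G=2, I=2, R=1). Arrangements: 11!/Π(k!) = 277,200.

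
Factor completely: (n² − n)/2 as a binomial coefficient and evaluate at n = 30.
(n² − n)/2 = n(n−1)/2 = C(n,2). At n = 30: C(30,2) = 435.
Final answer: C(n,2); C(30,2) = 435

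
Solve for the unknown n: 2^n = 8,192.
13

Explanation: 8,192 = 1,024 × 8 = 2^10 × 2^3 = 2^13, so n = 13.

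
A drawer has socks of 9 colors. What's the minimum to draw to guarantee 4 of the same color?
Worst case: 3 of each = 27. One more: 28.

Answer: 28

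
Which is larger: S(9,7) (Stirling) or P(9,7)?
P(9,7)

Working:
S(9,7) = 7·S(8,7) + S(8,6) = 7·28 + 266 = 462; P(9,7) = 181,440.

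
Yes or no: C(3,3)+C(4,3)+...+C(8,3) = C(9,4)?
Yes

Hockey stick identity gives Σ = C(9,4) = 126; RHS C(9,4) = 126.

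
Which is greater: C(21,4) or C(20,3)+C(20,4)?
By Pascal's identity: C(21,4) = C(20,3)+C(20,4) = 5,985. Equal.

Answer: Equal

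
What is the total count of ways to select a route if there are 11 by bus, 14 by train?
25

Solution: By the addition principle: 11 + 14 = 25.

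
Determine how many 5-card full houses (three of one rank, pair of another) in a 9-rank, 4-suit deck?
1,728

Solution: Triple rank: 9. Triple suits: C(4,3)=4. Pair rank: 8. Pair suits: C(4,2)=6. Total: 1,728.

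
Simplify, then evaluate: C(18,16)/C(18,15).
C(n,k+1)/C(n,k) = (n−k)/(k+1). Here (18−15)/(15+1) = 3/16 = 3/16.

Answer: 3/16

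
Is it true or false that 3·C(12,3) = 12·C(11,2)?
Absorption identity k·C(n,k) = n·C(n-1,k-1). LHS = 3·220 = 660; RHS = 12·55 = 660.
Final answer: True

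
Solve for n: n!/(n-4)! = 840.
7

n!/(n-4)! = n×(n-1)×(n-2)×(n-3), a product of 4 consecutive integers ≈ (n−1.5)^4. 840^(1/4) + 1.5 ≈ 6.9; check n = 7: 7×6×5×4 = 840 ✓. So n = 7.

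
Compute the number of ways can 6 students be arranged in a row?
720

Solution: Arrangements of 6 distinct objects: 6! = 720.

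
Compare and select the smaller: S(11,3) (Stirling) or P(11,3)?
P(11,3)

Solution: S(11,3) = 3·S(10,3) + S(10,2) = 3·9,330 + 511 = 28,501; P(11,3) = 990.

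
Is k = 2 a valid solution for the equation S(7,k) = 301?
No

Explanation: S(7,2) = 2·S(6,2) + S(6,1) = 2·31 + 1 = 63, which does not equal 301.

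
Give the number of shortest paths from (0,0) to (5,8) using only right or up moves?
Choose 5 rights from 13 moves: C(13,5) = 1,287.

Answer: 1,287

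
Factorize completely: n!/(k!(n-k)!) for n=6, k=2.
C(6,2) = 15

Working:
This is the binomial coefficient C(6,2) = 15.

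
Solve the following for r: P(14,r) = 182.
2

Solution: P(14,r) = 14·13·…·(14−r+1), a product of r factors. Multiplying down from 14: 14 = 14; 14·13 = 182 ✓ (2 factors). So r = 2.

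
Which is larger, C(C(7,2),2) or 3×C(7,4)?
C(C(7,2),2)

Solution: C(C(7,2),2)=210, 3×C(7,4)=105.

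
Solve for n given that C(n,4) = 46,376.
34

Explanation: C(n,4) = n(n−1)(n−2)(n−3)/4! is increasing in n, and n(n−1)(n−2)(n−3) = 4!·46,376 = 1,113,024 ≈ (n−1.5)^4 gives n ≈ 34.0. Check: C(32,4) = 35,960, C(33,4) = 40,920, C(34,4) = 46,376 ✓. So n = 34.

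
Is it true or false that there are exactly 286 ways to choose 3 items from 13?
True

Working:
C(13,3) = 286.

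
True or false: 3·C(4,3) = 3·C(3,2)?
False

Absorption identity k·C(n,k) = n·C(n-1,k-1). LHS = 3·4 = 12; RHS = 3·3 = 9.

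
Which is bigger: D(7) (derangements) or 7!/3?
D(7)

Explanation: D(7) = (7-1)·[D(6) + D(5)] = 6·[265 + 44] = 1,854; 7!/3 = 5,040/3 = 1,680.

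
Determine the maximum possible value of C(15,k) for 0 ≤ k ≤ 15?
6,435
Maximum at k = 7 or k = 8: C(15,7) = 6,435.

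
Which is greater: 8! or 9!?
8!=40,320, 9!=362,880. 9! > 8!.
Final answer: 9!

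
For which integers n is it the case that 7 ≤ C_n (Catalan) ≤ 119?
4, 5

Explanation: C_3=5; C_4=14; C_5=42; C_6=132. So valid n = 4, 5.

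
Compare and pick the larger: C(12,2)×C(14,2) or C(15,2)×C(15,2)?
C(15,2)×C(15,2)

C(12,2)×C(14,2)=6,006, C(15,2)×C(15,2)=11,025.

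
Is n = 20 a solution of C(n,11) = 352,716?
No

Solution: C(20,11) = 20·19·18·17·16·15·14·13·12·11·10/11! = 6,704,425,728,000/39,916,800 = 167,960, which does not equal 352,716.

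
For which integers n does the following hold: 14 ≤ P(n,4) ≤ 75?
4

Explanation: P(3,4)=0; P(4,4)=24; P(5,4)=120. So valid n = 4.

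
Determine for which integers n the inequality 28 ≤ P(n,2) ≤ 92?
6, 7, 8, 9, 10

Working:
P(5,2)=20; P(6,2)=30; P(7,2)=42; P(8,2)=56; P(9,2)=72; P(10,2)=90; P(11,2)=110. So valid n = 6, 7, 8, 9, 10.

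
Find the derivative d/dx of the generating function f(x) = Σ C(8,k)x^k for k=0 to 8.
Σ k·C(8,k)x^(k-1) for k=1 to 8

Explanation: Term-by-term differentiation gives Σ k·C(8,k)x^{k-1} for k=1 to 8.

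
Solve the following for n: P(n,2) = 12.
4

Working:
P(n,2) = n(n−1) is increasing in n; n(n−1) ≈ (n−0.5)^2 = 12 gives n ≈ 4.0. Check: P(2,2) = 2, P(3,2) = 6, P(4,2) = 12 ✓. So n = 4.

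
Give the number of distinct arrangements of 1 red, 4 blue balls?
5

Working:
Multinomial: 5!/(1! × 4!) = 5.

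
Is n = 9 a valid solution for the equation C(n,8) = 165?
C(9,8) = 9·8·7·6·5·4·3·2/8! = 362,880/40,320 = 9, which does not equal 165.
Final answer: No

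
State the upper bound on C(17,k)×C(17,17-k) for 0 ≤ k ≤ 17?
C(17,k)·C(17,17-k) = C(17,k)², maximised at the centre k = 8: C(17,8)² = 590,976,100.

Answer: 590,976,100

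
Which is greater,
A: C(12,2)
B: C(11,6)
B

Solution: A=C(12,2)=66, B=C(11,6)=462.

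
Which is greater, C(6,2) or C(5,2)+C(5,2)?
C(5,2)+C(5,2)

Working:
C(6,2)=15; C(5,2)+C(5,2)=10+10=20.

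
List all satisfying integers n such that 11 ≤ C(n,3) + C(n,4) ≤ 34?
5

Working:
C(4,3)+C(4,4)=5; C(5,3)+C(5,4)=15; C(6,3)+C(6,4)=35. So valid n = 5.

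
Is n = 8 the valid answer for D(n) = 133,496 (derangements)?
No

Working:
D(8) = (8-1)·[D(7) + D(6)] = 7·[1,854 + 265] = 14,833, which does not equal 133,496.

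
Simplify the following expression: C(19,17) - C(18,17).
C(19,17) - C(18,17) = C(18,16) = 153.
Final answer: 153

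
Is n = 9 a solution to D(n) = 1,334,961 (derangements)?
No

Explanation: D(9) = (9-1)·[D(8) + D(7)] = 8·[14,833 + 1,854] = 133,496, which does not equal 1,334,961.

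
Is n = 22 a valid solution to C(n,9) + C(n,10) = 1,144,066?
Yes
C(22,9) + C(22,10) = 497,420 + 646,646 = 1,144,066, which equals 1,144,066.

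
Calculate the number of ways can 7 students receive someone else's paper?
1,854

Solution: Using D(n) = (n-1)[D(n-1) + D(n-2)]:
D(7) = (7-1) × [D(6) + D(5)]
      = 6 × [265 + 44]
      = 6 × 309
      = 1,854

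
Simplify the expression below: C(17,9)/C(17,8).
C(n,k+1)/C(n,k) = (n−k)/(k+1). Here (17−8)/(8+1) = 9/9 = 1.
Final answer: 1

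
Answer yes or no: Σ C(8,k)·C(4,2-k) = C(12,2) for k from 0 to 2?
Yes
Vandermonde's identity gives C(12,2) = 66; RHS C(12,2) = 66.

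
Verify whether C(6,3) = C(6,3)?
True
Symmetry C(n,k) = C(n,n-k): C(6,3) = 20 and C(6,3) = 20. Both sides agree, so the statement holds.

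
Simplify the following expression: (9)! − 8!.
322,560
(9)! − 8! = (9)·8! − 8! = (9−1)·8! = 8·8! = 322,560.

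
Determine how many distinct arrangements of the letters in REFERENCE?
Word has 9 letters (R=2, E=4, F=1, N=1, C=1). Arrangements: 9!/Π(k!) = 7,560.
Final answer: 7,560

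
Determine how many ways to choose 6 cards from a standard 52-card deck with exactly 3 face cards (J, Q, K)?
2,173,600

Explanation: 12 face cards and 40 non-face cards: C(12,3) × C(40,3) = 220 × 9,880 = 2,173,600.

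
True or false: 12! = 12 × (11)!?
True

Solution: By definition n! = n × (n-1)!, so 12! = 12 × 11!.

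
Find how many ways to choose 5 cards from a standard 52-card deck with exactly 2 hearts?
712,842

Working:
13 hearts and 39 non-hearts: C(13,2) × C(39,3) = 78 × 9139 = 712,842.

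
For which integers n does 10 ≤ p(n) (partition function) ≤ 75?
6, 7, 8, 9, 10, 11

Reasoning: Tabulating p(n) via p(n) = p(n−1) + p(n−2) − p(n−5) − p(n−7) + …: p(5)=7; p(6)=11; p(7)=15; p(8)=22; p(9)=30; p(10)=42; p(11)=56; p(12)=77. So valid n = 6, 7, 8, 9, 10, 11.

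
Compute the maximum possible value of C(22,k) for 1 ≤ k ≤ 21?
705,432
C(22,k) is maximised at the centre of the row: C(22,11) = 705,432.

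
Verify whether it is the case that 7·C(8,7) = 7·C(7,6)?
Absorption identity k·C(n,k) = n·C(n-1,k-1). LHS = 7·8 = 56; RHS = 7·7 = 49.
Final answer: False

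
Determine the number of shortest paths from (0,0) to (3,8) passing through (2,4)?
75

Working:
To (2,4): C(6,2)=15. From there: C(5,1)=5. Total: 75.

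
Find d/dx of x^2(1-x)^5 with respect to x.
Product rule: 2x^{1}(1-x)^{5} + x^2·(-5)(1-x)^{4}.

Answer: 2x^1(1-x)^5 - 5x^2(1-x)^4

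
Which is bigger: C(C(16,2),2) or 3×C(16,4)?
C(C(16,2),2)=7,140, 3×C(16,4)=5,460.

Answer: C(C(16,2),2)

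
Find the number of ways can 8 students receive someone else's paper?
14,833

Working:
Using D(n) = (n-1)[D(n-1) + D(n-2)]:
D(8) = (8-1) × [D(7) + D(6)]
      = 7 × [1854 + 265]
      = 7 × 2119
      = 14,833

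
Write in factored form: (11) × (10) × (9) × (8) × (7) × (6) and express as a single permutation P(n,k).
P(11,6) = 11!/(5)!
Product of 6 consecutive descending integers starting at 11: P(11,6) = 11!/5! = 332,640.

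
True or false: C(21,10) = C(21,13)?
False

Working:
C(21,10) = 352,716 but C(21,13) = 203,490; symmetry gives C(21,10) = C(21,11), not C(21,13).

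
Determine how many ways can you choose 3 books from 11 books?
C(11,3) = 11! / (3! × (11-3)!)
         = 11! / (3! × 8!)
         = 165

Answer: 165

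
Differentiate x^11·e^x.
Product rule: d/dx[x^11]·e^x + x^11·d/dx[e^x] = 11x^{10}e^x + x^11e^x.
Final answer: (11x^10 + x^11)e^x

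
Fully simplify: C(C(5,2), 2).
45

Working:
C(5,2) = 10, then C(10, 2) = 45.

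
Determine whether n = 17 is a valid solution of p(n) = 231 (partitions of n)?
Pentagonal recurrence p(n) = p(n−1) + p(n−2) − p(n−5) − p(n−7) + …: p(17) = p(16) + p(15) − p(12) − p(10) + p(5) + p(2) = 231 + 176 − 77 − 42 + 7 + 2 = 297, which does not equal 231.

Answer: No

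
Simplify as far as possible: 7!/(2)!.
2,520

Solution: This equals 7×6×...×3 = 2,520.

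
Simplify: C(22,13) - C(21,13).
C(22,13) - C(21,13) = C(21,12) = 293,930.
Final answer: 293,930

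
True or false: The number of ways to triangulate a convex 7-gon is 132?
Triangulations of a convex 7-gon are counted by the Catalan number C_5: C_5 = C(10,5)/(5+1) = 252/6 = 42.

Answer: False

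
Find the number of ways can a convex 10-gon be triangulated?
1,430

Solution: Using the Catalan number formula: C_n = C(2n, n) / (n+1)
C_8 = C(16, 8) / (8+1)
     = 12870 / 9
     = 1,430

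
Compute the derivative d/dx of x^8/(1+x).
(8x^7(1+x) - x^8)/(1+x)²

Working:
Quotient rule: [8x^{7}(1+x) - x^8]/(1+x)².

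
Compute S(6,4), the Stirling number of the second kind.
65
Using the Stirling recurrence: S(n,k) = k·S(n-1,k) + S(n-1,k-1)
S(6,4) = 4·S(5,4) + S(5,3)
         = 4·10 + 25
         = 40 + 25
         = 65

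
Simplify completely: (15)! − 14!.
1,220,496,076,800
(15)! − 14! = (15)·14! − 14! = (15−1)·14! = 14·14! = 1,220,496,076,800.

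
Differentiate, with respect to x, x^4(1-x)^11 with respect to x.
Product rule: 4x^{3}(1-x)^{11} + x^4·(-11)(1-x)^{10}.
Final answer: 4x^3(1-x)^11 - 11x^4(1-x)^10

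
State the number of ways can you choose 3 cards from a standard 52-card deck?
C(52,3) = 22,100.

Answer: 22,100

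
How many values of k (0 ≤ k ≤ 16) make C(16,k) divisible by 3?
Checking C(16,k) mod 3 for k = 0..16: divisible at k = 2, 5, 8, 11, 14. That's 5 values.

Answer: 5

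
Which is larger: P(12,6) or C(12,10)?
P(12,6)

Explanation: P(12,6)=665,280, C(12,10)=66.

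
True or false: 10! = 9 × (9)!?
False

10! = 10 × 9! = 3,628,800, but 9 × 9! = 3,265,920.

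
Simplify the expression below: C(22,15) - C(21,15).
116,280
C(22,15) - C(21,15) = C(21,14) = 116,280.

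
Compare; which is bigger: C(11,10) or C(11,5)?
C(11,10)=11, C(11,5)=462.
Final answer: C(11,5)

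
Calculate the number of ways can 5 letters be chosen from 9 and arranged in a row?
15,120

Explanation: P(9,5) = 9!/(9-5)! = 15,120.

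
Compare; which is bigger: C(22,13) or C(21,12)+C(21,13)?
Equal

By Pascal's identity: C(22,13) = C(21,12)+C(21,13) = 497,420. Equal.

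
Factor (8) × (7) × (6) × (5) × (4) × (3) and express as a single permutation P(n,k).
P(8,6) = 8!/(2)!

Explanation: Product of 6 consecutive descending integers starting at 8: P(8,6) = 8!/2! = 20,160.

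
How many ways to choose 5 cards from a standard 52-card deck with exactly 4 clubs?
27,885

Working:
13 clubs and 39 non-clubs: C(13,4) × C(39,1) = 715 × 39 = 27,885.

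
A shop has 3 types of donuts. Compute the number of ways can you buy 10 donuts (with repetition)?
66

Reasoning: Stars and bars: C(10+3-1, 10) = C(12, 10) = 66.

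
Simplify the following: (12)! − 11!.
(12)! − 11! = (12)·11! − 11! = (12−1)·11! = 11·11! = 439,084,800.

Answer: 439,084,800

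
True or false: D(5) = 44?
Derangements of 5 elements: D(5) = (5-1)·[D(4) + D(3)] = 4·[9 + 2] = 44.
Final answer: True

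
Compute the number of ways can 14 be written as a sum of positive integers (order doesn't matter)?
135

Solution: Pentagonal recurrence p(n) = p(n−1) + p(n−2) − p(n−5) − p(n−7) + …: p(14) = p(13) + p(12) − p(9) − p(7) + p(2) = 101 + 77 − 30 − 15 + 2 = 135.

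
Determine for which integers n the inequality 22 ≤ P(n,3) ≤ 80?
4, 5

Solution: P(3,3)=6; P(4,3)=24; P(5,3)=60; P(6,3)=120. So valid n = 4, 5.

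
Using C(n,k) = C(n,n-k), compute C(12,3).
220

Reasoning: C(12,3) = C(12,9) = 220.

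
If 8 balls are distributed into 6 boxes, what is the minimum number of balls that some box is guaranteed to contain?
2

Pigeonhole: ⌈8/6⌉ = 2.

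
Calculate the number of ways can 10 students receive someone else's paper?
Using D(n) = (n-1)[D(n-1) + D(n-2)]:
D(10) = (10-1) × [D(9) + D(8)]
      = 9 × [133496 + 14833]
      = 9 × 148329
      = 1,334,961
Final answer: 1,334,961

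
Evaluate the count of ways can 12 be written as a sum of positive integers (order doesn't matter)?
Pentagonal recurrence p(n) = p(n−1) + p(n−2) − p(n−5) − p(n−7) + …: p(12) = p(11) + p(10) − p(7) − p(5) + p(0) = 56 + 42 − 15 − 7 + 1 = 77.
Final answer: 77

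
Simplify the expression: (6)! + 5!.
840

Reasoning: (6)! + 5! = (6)·5! + 5! = (6+1)·5! = 7·5! = 840.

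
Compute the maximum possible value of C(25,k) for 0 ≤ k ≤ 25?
Maximum at k = 12 or k = 13: C(25,12) = 5,200,300.

Answer: 5,200,300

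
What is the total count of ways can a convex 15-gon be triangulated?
Using the Catalan number formula: C_n = C(2n, n) / (n+1)
C_13 = C(26, 13) / (13+1)
     = 10400600 / 14
     = 742,900

Answer: 742,900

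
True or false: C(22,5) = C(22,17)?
True
C(22,5) = C(22,22-5) by the symmetry property; both equal 26,334.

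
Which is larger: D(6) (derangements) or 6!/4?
D(6)

Explanation: D(6) = (6-1)·[D(5) + D(4)] = 5·[44 + 9] = 265; 6!/4 = 720/4 = 180.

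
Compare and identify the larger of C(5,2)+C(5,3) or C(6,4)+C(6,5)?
C(6,4)+C(6,5)

Working:
First=20, Second=21.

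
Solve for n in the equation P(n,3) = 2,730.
15

Working:
P(n,3) = n(n−1)(n−2) is increasing in n; n(n−1)(n−2) ≈ (n−1)^3 = 2,730 gives n ≈ 15.0. Check: P(13,3) = 1,716, P(14,3) = 2,184, P(15,3) = 2,730 ✓. So n = 15.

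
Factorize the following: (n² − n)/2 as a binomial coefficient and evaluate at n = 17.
C(n,2); C(17,2) = 136

Explanation: (n² − n)/2 = n(n−1)/2 = C(n,2). At n = 17: C(17,2) = 136.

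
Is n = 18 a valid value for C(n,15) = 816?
Yes

Solution: C(18,15) = 18·17·16·15·14·13·12·11·10·9·8·7·6·5·4/15! = 1,067,062,284,288,000/1,307,674,368,000 = 816, which equals 816.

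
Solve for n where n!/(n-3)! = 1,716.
n!/(n-3)! = n×(n-1)×(n-2), a product of 3 consecutive integers ≈ (n−1)^3. 1,716^(1/3) + 1 ≈ 13.0; check n = 13: 13×12×11 = 1,716 ✓. So n = 13.
Final answer: 13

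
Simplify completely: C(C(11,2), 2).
1,485

C(11,2) = 55, then C(55, 2) = 1,485.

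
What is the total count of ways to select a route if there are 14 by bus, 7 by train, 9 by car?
By the addition principle: 14 + 7 + 9 = 30.

Answer: 30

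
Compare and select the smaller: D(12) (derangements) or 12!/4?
12!/4

Working:
D(12) = (12-1)·[D(11) + D(10)] = 11·[14,684,570 + 1,334,961] = 176,214,841; 12!/4 = 479,001,600/4 = 119,750,400.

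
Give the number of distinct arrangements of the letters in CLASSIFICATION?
1,816,214,400

Working:
Word has 14 letters (C=2, L=1, A=2, S=2, I=3, F=1, T=1, O=1, N=1). Arrangements: 14!/Π(k!) = 1,816,214,400.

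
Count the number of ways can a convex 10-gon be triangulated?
1,430
Using the Catalan number formula: C_n = C(2n, n) / (n+1)
C_8 = C(16, 8) / (8+1)
     = 12870 / 9
     = 1,430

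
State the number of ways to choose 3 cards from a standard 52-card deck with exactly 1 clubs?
9,633

Reasoning: 13 clubs and 39 non-clubs: C(13,1) × C(39,2) = 13 × 741 = 9,633.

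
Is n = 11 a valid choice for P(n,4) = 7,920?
Yes

P(11,4) = 11·10·9·8 = 7,920, which equals 7,920.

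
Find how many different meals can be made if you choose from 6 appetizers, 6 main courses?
36
By the multiplication principle: 6 × 6 = 36.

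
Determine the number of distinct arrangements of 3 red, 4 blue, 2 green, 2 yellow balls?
69,300
Multinomial: 11!/(3! × 4! × 2! × 2!) = 69,300.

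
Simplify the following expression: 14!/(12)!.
This equals 14×13 = 182.
Final answer: 182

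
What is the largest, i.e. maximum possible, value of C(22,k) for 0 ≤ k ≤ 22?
705,432

Reasoning: Maximum at k = 11: C(22,11) = 705,432.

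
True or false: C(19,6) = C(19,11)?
False

Working:
C(19,6) = 27,132 but C(19,11) = 75,582; symmetry gives C(19,6) = C(19,13), not C(19,11).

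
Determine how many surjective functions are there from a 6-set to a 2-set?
Onto functions = 2! × S(6,2)
First compute S(6,2) via recurrence:
Using the Stirling recurrence: S(n,k) = k·S(n-1,k) + S(n-1,k-1)
S(6,2) = 2·S(5,2) + S(5,1)
         = 2·15 + 1
         = 30 + 1
         = 31
Then: 2 × 31 = 62

Answer: 62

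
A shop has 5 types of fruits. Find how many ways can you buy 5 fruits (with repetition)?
Stars and bars: C(5+5-1, 5) = C(9, 5) = 126.
Final answer: 126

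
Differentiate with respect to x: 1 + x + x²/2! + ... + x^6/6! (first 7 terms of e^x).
1 + x + x²/2! + ... + x^5/5!
Differentiating term by term gives the first 6 terms of e^x.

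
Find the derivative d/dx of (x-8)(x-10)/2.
(2x - 18)/2

d/dx[(x-8)(x-10)] = (x-10) + (x-8) = 2x - 18. Dividing by 2 gives (2x - 18)/2.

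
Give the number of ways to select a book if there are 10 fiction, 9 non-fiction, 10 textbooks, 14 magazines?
43
By the addition principle: 10 + 9 + 10 + 14 = 43.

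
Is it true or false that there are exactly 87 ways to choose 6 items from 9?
C(9,6) = 84 ≠ 87.
Final answer: False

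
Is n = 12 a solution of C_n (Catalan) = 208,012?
C_12 = C(24,12)/(12+1) = 2,704,156/13 = 208,012, which equals 208,012.

Answer: Yes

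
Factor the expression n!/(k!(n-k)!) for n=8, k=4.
C(8,4) = 70
This is the binomial coefficient C(8,4) = 70.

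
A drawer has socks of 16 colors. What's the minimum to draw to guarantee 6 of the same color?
Worst case: 5 of each = 80. One more: 81.

Answer: 81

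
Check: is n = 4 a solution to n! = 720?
No
4! = 4·3! = 4·6 = 24, which does not equal 720.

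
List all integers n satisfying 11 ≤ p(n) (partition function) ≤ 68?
Tabulating p(n) via p(n) = p(n−1) + p(n−2) − p(n−5) − p(n−7) + …: p(5)=7; p(6)=11; p(7)=15; p(8)=22; p(9)=30; p(10)=42; p(11)=56; p(12)=77. So valid n = 6, 7, 8, 9, 10, 11.
Final answer: 6, 7, 8, 9, 10, 11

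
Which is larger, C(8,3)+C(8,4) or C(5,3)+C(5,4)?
First=126, Second=15.
Final answer: C(8,3)+C(8,4)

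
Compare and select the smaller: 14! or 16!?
14!

Reasoning: 14!=87,178,291,200, 16!=20,922,789,888,000. 16! > 14!.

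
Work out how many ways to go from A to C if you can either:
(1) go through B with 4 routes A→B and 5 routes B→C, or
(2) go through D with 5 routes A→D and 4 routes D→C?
Route via B: 4×5=20. Route via D: 5×4=20. Total: 40.
Final answer: 40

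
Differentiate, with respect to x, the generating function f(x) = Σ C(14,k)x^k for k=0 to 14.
Σ k·C(14,k)x^(k-1) for k=1 to 14
Term-by-term differentiation gives Σ k·C(14,k)x^{k-1} for k=1 to 14.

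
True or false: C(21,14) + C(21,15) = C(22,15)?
True

Pascal's identity C(n,k) + C(n,k+1) = C(n+1,k+1): 116,280 + 54,264 = 170,544 = C(22,15).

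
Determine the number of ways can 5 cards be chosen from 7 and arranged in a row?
P(7,5) = 7!/(7-5)! = 2,520.
Final answer: 2,520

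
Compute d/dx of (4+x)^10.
10(4+x)^9

Working:
Using the power rule: d/dx (4+x)^10 = 10(4+x)^{9}.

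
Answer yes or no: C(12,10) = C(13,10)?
No

Explanation: LHS = C(12,10) = 66; RHS = C(13,10) = 286. 66 ≠ 286, so the statement does not hold.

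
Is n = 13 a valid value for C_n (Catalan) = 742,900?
C_13 = C(26,13)/(13+1) = 10,400,600/14 = 742,900, which equals 742,900.

Answer: Yes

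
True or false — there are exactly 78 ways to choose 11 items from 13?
True

Working:
C(13,11) = 78.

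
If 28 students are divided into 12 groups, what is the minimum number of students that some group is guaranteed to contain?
3

Pigeonhole: ⌈28/12⌉ = 3.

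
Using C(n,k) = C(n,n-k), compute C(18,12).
C(18,12) = C(18,6) = 18,564.
Final answer: 18,564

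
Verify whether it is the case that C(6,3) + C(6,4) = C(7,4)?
True

Solution: Pascal's identity: LHS = 20 + 15 = 35; RHS = C(7,4) = 35. Both sides agree, so the statement holds.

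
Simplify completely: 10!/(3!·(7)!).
120

This is C(10,3) = 120.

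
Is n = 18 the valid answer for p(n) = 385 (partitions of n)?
Yes
Pentagonal recurrence p(n) = p(n−1) + p(n−2) − p(n−5) − p(n−7) + …: p(18) = p(17) + p(16) − p(13) − p(11) + p(6) + p(3) = 297 + 231 − 101 − 56 + 11 + 3 = 385, which equals 385.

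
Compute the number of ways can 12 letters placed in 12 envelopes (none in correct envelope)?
Using D(n) = (n-1)[D(n-1) + D(n-2)]:
D(12) = (12-1) × [D(11) + D(10)]
      = 11 × [14684570 + 1334961]
      = 11 × 16019531
      = 176,214,841

Answer: 176,214,841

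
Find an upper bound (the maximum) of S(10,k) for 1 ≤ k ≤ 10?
42,525

Explanation: Row S(10,k) for k = 1..10 (via S(n,k) = k·S(n−1,k) + S(n−1,k−1)): 1, 511, 9,330, 34,105, 42,525, 22,827, 5,880, 750, 45, 1. The row is unimodal; maximum at k = 5: 42,525.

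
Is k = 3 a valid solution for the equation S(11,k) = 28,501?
Yes

Reasoning: S(11,3) = 3·S(10,3) + S(10,2) = 3·9,330 + 511 = 28,501, which equals 28,501.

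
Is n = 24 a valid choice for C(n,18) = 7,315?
C(24,18) = 24·23·22·21·20·19·18·17·16·15·14·13·12·11·10·9·8·7/18! = 861,733,891,296,165,888,000/6,402,373,705,728,000 = 134,596, which does not equal 7,315.
Final answer: No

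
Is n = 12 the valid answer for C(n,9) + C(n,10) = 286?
Yes

C(12,9) + C(12,10) = 220 + 66 = 286, which equals 286.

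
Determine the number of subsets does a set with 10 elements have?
1,024

Each element can be included or excluded: 2^10 = 1,024.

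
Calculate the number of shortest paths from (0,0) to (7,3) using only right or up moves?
Choose 7 rights from 10 moves: C(10,7) = 120.

Answer: 120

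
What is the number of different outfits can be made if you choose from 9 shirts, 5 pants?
By the multiplication principle: 9 × 5 = 45.

Answer: 45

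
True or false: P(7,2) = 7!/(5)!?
True

Permutation formula P(n,k) = n!/(n-k)!: 7!/5! = 5,040/120 = 42 = P(7,2). The statement holds.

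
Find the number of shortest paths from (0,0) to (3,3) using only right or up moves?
20

Working:
Choose 3 rights from 6 moves: C(6,3) = 20.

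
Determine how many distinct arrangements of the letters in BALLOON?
1,260
Word has 7 letters (B=1, A=1, L=2, O=2, N=1). Arrangements: 7!/Π(k!) = 1,260.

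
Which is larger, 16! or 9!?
16!
16!=20,922,789,888,000, 9!=362,880. 16! > 9!.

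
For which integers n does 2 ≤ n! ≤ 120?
2, 3, 4, 5
n! is strictly increasing; 2! = 2 and 5! = 120, so valid n = 2, 3, 4, 5.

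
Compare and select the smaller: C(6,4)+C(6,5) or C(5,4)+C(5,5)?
C(5,4)+C(5,5)

Working:
First=21, Second=6.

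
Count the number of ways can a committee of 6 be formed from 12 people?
924

Reasoning: C(12,6) = 12! / (6! × (12-6)!)
         = 12! / (6! × 6!)
         = 924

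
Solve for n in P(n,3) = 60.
5

Reasoning: P(n,3) = n(n−1)(n−2) is increasing in n; n(n−1)(n−2) ≈ (n−1)^3 = 60 gives n ≈ 4.9. Check: P(3,3) = 6, P(4,3) = 24, P(5,3) = 60 ✓. So n = 5.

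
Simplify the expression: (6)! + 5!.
(6)! + 5! = (6)·5! + 5! = (6+1)·5! = 7·5! = 840.
Final answer: 840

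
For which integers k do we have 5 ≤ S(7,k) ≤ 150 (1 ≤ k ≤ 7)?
2, 5, 6
S(7,1)=1; S(7,2)=63; S(7,3)=301; S(7,4)=350; S(7,5)=140; S(7,6)=21; S(7,7)=1. So valid k = 2, 5, 6.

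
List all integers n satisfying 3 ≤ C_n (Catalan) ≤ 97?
3, 4, 5

Explanation: C_2=2; C_3=5; C_4=14; C_5=42; C_6=132. So valid n = 3, 4, 5.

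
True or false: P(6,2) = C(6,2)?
P(6,2) = 30 and C(6,2) = 15; P(n,r) = r! × C(n,r) so P > C whenever r ≥ 2.
Final answer: False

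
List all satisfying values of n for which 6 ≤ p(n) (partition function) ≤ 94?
Tabulating p(n) via p(n) = p(n−1) + p(n−2) − p(n−5) − p(n−7) + …: p(4)=5; p(5)=7; p(6)=11; p(7)=15; p(8)=22; p(9)=30; p(10)=42; p(11)=56; p(12)=77; p(13)=101. So valid n = 5, 6, 7, 8, 9, 10, 11, 12.
Final answer: 5, 6, 7, 8, 9, 10, 11, 12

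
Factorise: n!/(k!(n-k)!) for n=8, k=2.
C(8,2) = 28

Reasoning: This is the binomial coefficient C(8,2) = 28.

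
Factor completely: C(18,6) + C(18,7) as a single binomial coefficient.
C(19,7)

Solution: By Pascal's identity: C(18,6) + C(18,7) = C(19,7) = 50,388.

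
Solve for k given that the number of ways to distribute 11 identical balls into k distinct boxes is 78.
3

Reasoning: Stars and bars: the count is C(11+k−1, k−1), increasing in k. k=2: C(12,1) = 12, k=3: C(13,2) = 78 ✓. So k = 3.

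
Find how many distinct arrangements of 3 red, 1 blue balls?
Multinomial: 4!/(3! × 1!) = 4.

Answer: 4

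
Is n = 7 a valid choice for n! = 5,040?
Yes
7! = 7·6! = 7·720 = 5,040, which equals 5,040.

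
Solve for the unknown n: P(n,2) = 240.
16

Explanation: P(n,2) = n(n−1) is increasing in n; n(n−1) ≈ (n−0.5)^2 = 240 gives n ≈ 16.0. Check: P(14,2) = 182, P(15,2) = 210, P(16,2) = 240 ✓. So n = 16.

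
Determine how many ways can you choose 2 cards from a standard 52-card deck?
1,326

Explanation: C(52,2) = 1,326.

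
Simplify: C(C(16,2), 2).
C(16,2) = 120, then C(120, 2) = 7,140.

Answer: 7,140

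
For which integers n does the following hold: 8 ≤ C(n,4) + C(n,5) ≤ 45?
6

Solution: C(5,4)+C(5,5)=6; C(6,4)+C(6,5)=21; C(7,4)+C(7,5)=56. So valid n = 6.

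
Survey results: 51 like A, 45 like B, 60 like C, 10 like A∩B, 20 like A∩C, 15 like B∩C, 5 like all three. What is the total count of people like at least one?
|A∪B∪C| = 51+45+60-10-20-15+5 = 116.
Final answer: 116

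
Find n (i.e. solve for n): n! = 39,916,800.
11

n! is strictly increasing. 9! = 362,880, 10! = 3,628,800, 11! = 39,916,800 ✓. So n = 11.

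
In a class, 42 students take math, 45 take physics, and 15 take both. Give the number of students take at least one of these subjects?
72
|A∪B| = |A|+|B|-|A∩B| = 42+45-15 = 72.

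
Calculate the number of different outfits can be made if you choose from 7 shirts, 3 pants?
21

Explanation: By the multiplication principle: 7 × 3 = 21.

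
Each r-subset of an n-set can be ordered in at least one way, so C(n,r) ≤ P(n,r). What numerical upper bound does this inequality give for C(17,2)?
P(17,2) = 17·16 = 272, so C(17,2) ≤ 272. (The bound is loose by a factor of 2! = 2: C(17,2) = 272/2 = 136.)

Answer: 272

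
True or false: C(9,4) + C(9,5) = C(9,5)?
False

Solution: Pascal's identity gives C(10,5) = 252, whereas C(9,5) = 126.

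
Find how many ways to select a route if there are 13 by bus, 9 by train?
By the addition principle: 13 + 9 = 22.
Final answer: 22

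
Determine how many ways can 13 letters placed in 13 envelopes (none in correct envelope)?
2,290,792,932

Using D(n) = (n-1)[D(n-1) + D(n-2)]:
D(13) = (13-1) × [D(12) + D(11)]
      = 12 × [176214841 + 14684570]
      = 12 × 190899411
      = 2,290,792,932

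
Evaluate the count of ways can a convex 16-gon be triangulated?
2,674,440
Using the Catalan number formula: C_n = C(2n, n) / (n+1)
C_14 = C(28, 14) / (14+1)
     = 40116600 / 15
     = 2,674,440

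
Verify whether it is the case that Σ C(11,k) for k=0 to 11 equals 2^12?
False

Explanation: Binomial theorem: Σ C(11,k) = (1+1)^11 = 2^11 = 2,048; RHS 2^12 = 4,096.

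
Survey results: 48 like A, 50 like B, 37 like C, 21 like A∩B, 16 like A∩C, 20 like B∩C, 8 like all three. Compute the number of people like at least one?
86

Solution: |A∪B∪C| = 48+50+37-21-16-20+8 = 86.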